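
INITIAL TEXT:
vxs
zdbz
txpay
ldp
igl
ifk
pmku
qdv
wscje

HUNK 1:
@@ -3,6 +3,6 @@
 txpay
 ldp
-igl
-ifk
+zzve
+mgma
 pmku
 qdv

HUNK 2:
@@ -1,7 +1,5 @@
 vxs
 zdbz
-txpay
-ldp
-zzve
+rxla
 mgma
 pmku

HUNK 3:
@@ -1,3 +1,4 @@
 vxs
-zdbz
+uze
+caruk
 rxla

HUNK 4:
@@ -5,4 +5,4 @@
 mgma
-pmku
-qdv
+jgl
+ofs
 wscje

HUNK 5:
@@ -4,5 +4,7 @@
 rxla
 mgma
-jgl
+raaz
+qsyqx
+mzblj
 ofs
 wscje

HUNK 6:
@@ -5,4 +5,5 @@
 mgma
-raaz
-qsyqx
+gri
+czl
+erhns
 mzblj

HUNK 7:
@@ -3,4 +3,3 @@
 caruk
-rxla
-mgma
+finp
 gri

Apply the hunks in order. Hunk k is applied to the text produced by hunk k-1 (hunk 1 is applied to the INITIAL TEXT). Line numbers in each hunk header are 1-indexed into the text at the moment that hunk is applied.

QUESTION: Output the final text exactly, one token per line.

Answer: vxs
uze
caruk
finp
gri
czl
erhns
mzblj
ofs
wscje

Derivation:
Hunk 1: at line 3 remove [igl,ifk] add [zzve,mgma] -> 9 lines: vxs zdbz txpay ldp zzve mgma pmku qdv wscje
Hunk 2: at line 1 remove [txpay,ldp,zzve] add [rxla] -> 7 lines: vxs zdbz rxla mgma pmku qdv wscje
Hunk 3: at line 1 remove [zdbz] add [uze,caruk] -> 8 lines: vxs uze caruk rxla mgma pmku qdv wscje
Hunk 4: at line 5 remove [pmku,qdv] add [jgl,ofs] -> 8 lines: vxs uze caruk rxla mgma jgl ofs wscje
Hunk 5: at line 4 remove [jgl] add [raaz,qsyqx,mzblj] -> 10 lines: vxs uze caruk rxla mgma raaz qsyqx mzblj ofs wscje
Hunk 6: at line 5 remove [raaz,qsyqx] add [gri,czl,erhns] -> 11 lines: vxs uze caruk rxla mgma gri czl erhns mzblj ofs wscje
Hunk 7: at line 3 remove [rxla,mgma] add [finp] -> 10 lines: vxs uze caruk finp gri czl erhns mzblj ofs wscje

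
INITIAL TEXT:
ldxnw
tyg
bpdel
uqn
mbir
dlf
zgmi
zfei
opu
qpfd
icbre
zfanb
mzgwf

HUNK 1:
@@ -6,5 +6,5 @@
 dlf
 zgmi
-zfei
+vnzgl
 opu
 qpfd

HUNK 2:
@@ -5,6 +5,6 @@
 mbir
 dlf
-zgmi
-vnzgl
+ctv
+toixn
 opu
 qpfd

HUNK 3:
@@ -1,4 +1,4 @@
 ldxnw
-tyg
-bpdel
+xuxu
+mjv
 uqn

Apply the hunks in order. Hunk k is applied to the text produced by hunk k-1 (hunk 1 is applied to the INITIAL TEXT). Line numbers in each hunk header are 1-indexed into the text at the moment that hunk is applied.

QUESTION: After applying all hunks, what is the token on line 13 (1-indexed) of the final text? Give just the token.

Answer: mzgwf

Derivation:
Hunk 1: at line 6 remove [zfei] add [vnzgl] -> 13 lines: ldxnw tyg bpdel uqn mbir dlf zgmi vnzgl opu qpfd icbre zfanb mzgwf
Hunk 2: at line 5 remove [zgmi,vnzgl] add [ctv,toixn] -> 13 lines: ldxnw tyg bpdel uqn mbir dlf ctv toixn opu qpfd icbre zfanb mzgwf
Hunk 3: at line 1 remove [tyg,bpdel] add [xuxu,mjv] -> 13 lines: ldxnw xuxu mjv uqn mbir dlf ctv toixn opu qpfd icbre zfanb mzgwf
Final line 13: mzgwf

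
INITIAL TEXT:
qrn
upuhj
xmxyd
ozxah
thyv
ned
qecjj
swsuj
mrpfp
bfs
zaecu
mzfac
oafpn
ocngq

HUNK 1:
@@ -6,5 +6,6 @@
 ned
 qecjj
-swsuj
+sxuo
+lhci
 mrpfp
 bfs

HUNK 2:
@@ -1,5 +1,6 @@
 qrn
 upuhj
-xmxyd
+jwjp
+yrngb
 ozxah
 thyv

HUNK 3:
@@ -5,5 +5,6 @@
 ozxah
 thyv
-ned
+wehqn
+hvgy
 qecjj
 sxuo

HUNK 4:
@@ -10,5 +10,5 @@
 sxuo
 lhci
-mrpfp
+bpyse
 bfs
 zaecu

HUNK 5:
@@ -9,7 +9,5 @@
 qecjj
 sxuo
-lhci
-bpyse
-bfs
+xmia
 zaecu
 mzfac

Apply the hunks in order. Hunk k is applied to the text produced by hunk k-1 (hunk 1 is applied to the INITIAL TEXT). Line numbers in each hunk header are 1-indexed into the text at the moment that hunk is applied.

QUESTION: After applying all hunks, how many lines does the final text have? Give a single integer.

Answer: 15

Derivation:
Hunk 1: at line 6 remove [swsuj] add [sxuo,lhci] -> 15 lines: qrn upuhj xmxyd ozxah thyv ned qecjj sxuo lhci mrpfp bfs zaecu mzfac oafpn ocngq
Hunk 2: at line 1 remove [xmxyd] add [jwjp,yrngb] -> 16 lines: qrn upuhj jwjp yrngb ozxah thyv ned qecjj sxuo lhci mrpfp bfs zaecu mzfac oafpn ocngq
Hunk 3: at line 5 remove [ned] add [wehqn,hvgy] -> 17 lines: qrn upuhj jwjp yrngb ozxah thyv wehqn hvgy qecjj sxuo lhci mrpfp bfs zaecu mzfac oafpn ocngq
Hunk 4: at line 10 remove [mrpfp] add [bpyse] -> 17 lines: qrn upuhj jwjp yrngb ozxah thyv wehqn hvgy qecjj sxuo lhci bpyse bfs zaecu mzfac oafpn ocngq
Hunk 5: at line 9 remove [lhci,bpyse,bfs] add [xmia] -> 15 lines: qrn upuhj jwjp yrngb ozxah thyv wehqn hvgy qecjj sxuo xmia zaecu mzfac oafpn ocngq
Final line count: 15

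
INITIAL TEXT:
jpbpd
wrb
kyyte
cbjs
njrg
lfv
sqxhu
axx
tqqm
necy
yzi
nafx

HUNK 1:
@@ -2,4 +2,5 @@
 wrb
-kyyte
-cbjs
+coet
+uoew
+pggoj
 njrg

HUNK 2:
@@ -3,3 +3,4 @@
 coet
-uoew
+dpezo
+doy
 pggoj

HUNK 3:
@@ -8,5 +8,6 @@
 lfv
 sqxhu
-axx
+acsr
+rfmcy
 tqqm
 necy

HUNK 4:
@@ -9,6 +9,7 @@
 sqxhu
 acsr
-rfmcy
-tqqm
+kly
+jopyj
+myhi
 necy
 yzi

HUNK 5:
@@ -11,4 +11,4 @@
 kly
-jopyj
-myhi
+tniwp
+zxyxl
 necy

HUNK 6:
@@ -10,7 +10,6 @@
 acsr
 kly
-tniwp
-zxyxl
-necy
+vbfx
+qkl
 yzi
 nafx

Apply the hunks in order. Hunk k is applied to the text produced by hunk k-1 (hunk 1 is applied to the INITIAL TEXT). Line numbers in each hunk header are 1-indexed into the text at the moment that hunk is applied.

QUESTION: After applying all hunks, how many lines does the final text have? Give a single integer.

Answer: 15

Derivation:
Hunk 1: at line 2 remove [kyyte,cbjs] add [coet,uoew,pggoj] -> 13 lines: jpbpd wrb coet uoew pggoj njrg lfv sqxhu axx tqqm necy yzi nafx
Hunk 2: at line 3 remove [uoew] add [dpezo,doy] -> 14 lines: jpbpd wrb coet dpezo doy pggoj njrg lfv sqxhu axx tqqm necy yzi nafx
Hunk 3: at line 8 remove [axx] add [acsr,rfmcy] -> 15 lines: jpbpd wrb coet dpezo doy pggoj njrg lfv sqxhu acsr rfmcy tqqm necy yzi nafx
Hunk 4: at line 9 remove [rfmcy,tqqm] add [kly,jopyj,myhi] -> 16 lines: jpbpd wrb coet dpezo doy pggoj njrg lfv sqxhu acsr kly jopyj myhi necy yzi nafx
Hunk 5: at line 11 remove [jopyj,myhi] add [tniwp,zxyxl] -> 16 lines: jpbpd wrb coet dpezo doy pggoj njrg lfv sqxhu acsr kly tniwp zxyxl necy yzi nafx
Hunk 6: at line 10 remove [tniwp,zxyxl,necy] add [vbfx,qkl] -> 15 lines: jpbpd wrb coet dpezo doy pggoj njrg lfv sqxhu acsr kly vbfx qkl yzi nafx
Final line count: 15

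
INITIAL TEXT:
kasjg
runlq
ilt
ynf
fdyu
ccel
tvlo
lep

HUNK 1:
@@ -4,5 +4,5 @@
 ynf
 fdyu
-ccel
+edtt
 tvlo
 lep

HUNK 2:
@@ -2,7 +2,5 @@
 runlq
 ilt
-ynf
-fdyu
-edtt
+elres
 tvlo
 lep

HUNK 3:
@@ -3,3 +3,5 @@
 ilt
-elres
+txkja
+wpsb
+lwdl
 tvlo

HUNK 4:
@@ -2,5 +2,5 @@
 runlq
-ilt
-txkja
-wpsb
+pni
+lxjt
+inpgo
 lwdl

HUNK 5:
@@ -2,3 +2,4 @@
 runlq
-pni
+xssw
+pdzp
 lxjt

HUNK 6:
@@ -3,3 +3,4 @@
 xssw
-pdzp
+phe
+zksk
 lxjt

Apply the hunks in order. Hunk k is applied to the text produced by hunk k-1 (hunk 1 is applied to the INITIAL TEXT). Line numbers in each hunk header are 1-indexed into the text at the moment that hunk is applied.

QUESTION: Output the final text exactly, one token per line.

Hunk 1: at line 4 remove [ccel] add [edtt] -> 8 lines: kasjg runlq ilt ynf fdyu edtt tvlo lep
Hunk 2: at line 2 remove [ynf,fdyu,edtt] add [elres] -> 6 lines: kasjg runlq ilt elres tvlo lep
Hunk 3: at line 3 remove [elres] add [txkja,wpsb,lwdl] -> 8 lines: kasjg runlq ilt txkja wpsb lwdl tvlo lep
Hunk 4: at line 2 remove [ilt,txkja,wpsb] add [pni,lxjt,inpgo] -> 8 lines: kasjg runlq pni lxjt inpgo lwdl tvlo lep
Hunk 5: at line 2 remove [pni] add [xssw,pdzp] -> 9 lines: kasjg runlq xssw pdzp lxjt inpgo lwdl tvlo lep
Hunk 6: at line 3 remove [pdzp] add [phe,zksk] -> 10 lines: kasjg runlq xssw phe zksk lxjt inpgo lwdl tvlo lep

Answer: kasjg
runlq
xssw
phe
zksk
lxjt
inpgo
lwdl
tvlo
lep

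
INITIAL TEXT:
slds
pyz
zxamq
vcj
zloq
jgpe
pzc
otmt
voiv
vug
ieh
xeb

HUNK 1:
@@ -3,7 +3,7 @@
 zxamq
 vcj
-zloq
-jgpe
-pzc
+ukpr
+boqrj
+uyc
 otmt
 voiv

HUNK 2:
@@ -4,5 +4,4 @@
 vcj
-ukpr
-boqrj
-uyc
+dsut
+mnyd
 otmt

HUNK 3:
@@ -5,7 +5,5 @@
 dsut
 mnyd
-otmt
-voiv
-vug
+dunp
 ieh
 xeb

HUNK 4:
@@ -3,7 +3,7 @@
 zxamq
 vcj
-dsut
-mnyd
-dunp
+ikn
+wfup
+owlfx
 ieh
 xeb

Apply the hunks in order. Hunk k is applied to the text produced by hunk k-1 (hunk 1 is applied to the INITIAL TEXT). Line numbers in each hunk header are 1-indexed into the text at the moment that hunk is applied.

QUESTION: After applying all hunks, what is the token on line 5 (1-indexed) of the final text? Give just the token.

Answer: ikn

Derivation:
Hunk 1: at line 3 remove [zloq,jgpe,pzc] add [ukpr,boqrj,uyc] -> 12 lines: slds pyz zxamq vcj ukpr boqrj uyc otmt voiv vug ieh xeb
Hunk 2: at line 4 remove [ukpr,boqrj,uyc] add [dsut,mnyd] -> 11 lines: slds pyz zxamq vcj dsut mnyd otmt voiv vug ieh xeb
Hunk 3: at line 5 remove [otmt,voiv,vug] add [dunp] -> 9 lines: slds pyz zxamq vcj dsut mnyd dunp ieh xeb
Hunk 4: at line 3 remove [dsut,mnyd,dunp] add [ikn,wfup,owlfx] -> 9 lines: slds pyz zxamq vcj ikn wfup owlfx ieh xeb
Final line 5: ikn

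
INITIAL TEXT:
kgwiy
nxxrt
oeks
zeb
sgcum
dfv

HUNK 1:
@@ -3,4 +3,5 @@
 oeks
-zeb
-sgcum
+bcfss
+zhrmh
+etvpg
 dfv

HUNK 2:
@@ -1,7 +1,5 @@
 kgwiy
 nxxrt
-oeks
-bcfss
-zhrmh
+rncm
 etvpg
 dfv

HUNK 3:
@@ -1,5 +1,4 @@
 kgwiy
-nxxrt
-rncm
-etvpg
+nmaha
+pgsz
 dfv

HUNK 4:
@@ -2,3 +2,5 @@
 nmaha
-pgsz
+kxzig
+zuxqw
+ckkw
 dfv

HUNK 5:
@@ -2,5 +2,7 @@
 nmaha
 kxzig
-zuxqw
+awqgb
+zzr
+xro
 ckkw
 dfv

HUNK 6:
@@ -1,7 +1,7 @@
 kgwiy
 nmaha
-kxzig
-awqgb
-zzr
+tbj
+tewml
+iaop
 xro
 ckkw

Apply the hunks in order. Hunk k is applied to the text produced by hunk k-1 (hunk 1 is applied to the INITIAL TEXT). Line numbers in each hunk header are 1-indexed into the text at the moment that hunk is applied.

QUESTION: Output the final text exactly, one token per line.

Answer: kgwiy
nmaha
tbj
tewml
iaop
xro
ckkw
dfv

Derivation:
Hunk 1: at line 3 remove [zeb,sgcum] add [bcfss,zhrmh,etvpg] -> 7 lines: kgwiy nxxrt oeks bcfss zhrmh etvpg dfv
Hunk 2: at line 1 remove [oeks,bcfss,zhrmh] add [rncm] -> 5 lines: kgwiy nxxrt rncm etvpg dfv
Hunk 3: at line 1 remove [nxxrt,rncm,etvpg] add [nmaha,pgsz] -> 4 lines: kgwiy nmaha pgsz dfv
Hunk 4: at line 2 remove [pgsz] add [kxzig,zuxqw,ckkw] -> 6 lines: kgwiy nmaha kxzig zuxqw ckkw dfv
Hunk 5: at line 2 remove [zuxqw] add [awqgb,zzr,xro] -> 8 lines: kgwiy nmaha kxzig awqgb zzr xro ckkw dfv
Hunk 6: at line 1 remove [kxzig,awqgb,zzr] add [tbj,tewml,iaop] -> 8 lines: kgwiy nmaha tbj tewml iaop xro ckkw dfv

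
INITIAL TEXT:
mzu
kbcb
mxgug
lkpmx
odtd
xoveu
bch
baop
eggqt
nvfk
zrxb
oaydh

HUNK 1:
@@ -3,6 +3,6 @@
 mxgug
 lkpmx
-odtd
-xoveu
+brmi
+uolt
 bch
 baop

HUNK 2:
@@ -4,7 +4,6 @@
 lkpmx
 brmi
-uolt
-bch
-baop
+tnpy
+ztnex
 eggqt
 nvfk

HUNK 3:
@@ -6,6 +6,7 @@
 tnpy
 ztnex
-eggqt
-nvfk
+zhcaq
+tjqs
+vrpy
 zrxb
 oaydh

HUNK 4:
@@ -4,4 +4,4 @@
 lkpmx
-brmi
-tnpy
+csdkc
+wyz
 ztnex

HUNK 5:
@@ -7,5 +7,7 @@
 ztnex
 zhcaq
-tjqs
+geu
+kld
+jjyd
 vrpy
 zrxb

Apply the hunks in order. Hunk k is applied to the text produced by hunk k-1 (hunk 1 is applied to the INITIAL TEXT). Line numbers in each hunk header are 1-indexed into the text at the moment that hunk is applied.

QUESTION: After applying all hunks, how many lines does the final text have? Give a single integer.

Answer: 14

Derivation:
Hunk 1: at line 3 remove [odtd,xoveu] add [brmi,uolt] -> 12 lines: mzu kbcb mxgug lkpmx brmi uolt bch baop eggqt nvfk zrxb oaydh
Hunk 2: at line 4 remove [uolt,bch,baop] add [tnpy,ztnex] -> 11 lines: mzu kbcb mxgug lkpmx brmi tnpy ztnex eggqt nvfk zrxb oaydh
Hunk 3: at line 6 remove [eggqt,nvfk] add [zhcaq,tjqs,vrpy] -> 12 lines: mzu kbcb mxgug lkpmx brmi tnpy ztnex zhcaq tjqs vrpy zrxb oaydh
Hunk 4: at line 4 remove [brmi,tnpy] add [csdkc,wyz] -> 12 lines: mzu kbcb mxgug lkpmx csdkc wyz ztnex zhcaq tjqs vrpy zrxb oaydh
Hunk 5: at line 7 remove [tjqs] add [geu,kld,jjyd] -> 14 lines: mzu kbcb mxgug lkpmx csdkc wyz ztnex zhcaq geu kld jjyd vrpy zrxb oaydh
Final line count: 14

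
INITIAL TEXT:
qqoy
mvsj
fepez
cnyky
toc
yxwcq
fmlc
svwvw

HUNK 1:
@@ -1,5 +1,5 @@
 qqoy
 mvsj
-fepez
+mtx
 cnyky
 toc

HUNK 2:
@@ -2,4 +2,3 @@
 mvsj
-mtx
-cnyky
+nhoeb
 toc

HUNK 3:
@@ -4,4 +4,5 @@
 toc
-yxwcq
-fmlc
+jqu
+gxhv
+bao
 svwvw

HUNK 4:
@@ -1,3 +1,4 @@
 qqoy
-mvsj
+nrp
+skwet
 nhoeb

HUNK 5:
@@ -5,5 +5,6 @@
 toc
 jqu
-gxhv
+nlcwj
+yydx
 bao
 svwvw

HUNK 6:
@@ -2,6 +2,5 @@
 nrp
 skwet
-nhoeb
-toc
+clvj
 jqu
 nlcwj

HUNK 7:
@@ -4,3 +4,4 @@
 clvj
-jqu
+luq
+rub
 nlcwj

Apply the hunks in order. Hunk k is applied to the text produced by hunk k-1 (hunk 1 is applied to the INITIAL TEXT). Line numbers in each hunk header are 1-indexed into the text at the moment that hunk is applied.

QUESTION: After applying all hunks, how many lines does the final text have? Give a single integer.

Answer: 10

Derivation:
Hunk 1: at line 1 remove [fepez] add [mtx] -> 8 lines: qqoy mvsj mtx cnyky toc yxwcq fmlc svwvw
Hunk 2: at line 2 remove [mtx,cnyky] add [nhoeb] -> 7 lines: qqoy mvsj nhoeb toc yxwcq fmlc svwvw
Hunk 3: at line 4 remove [yxwcq,fmlc] add [jqu,gxhv,bao] -> 8 lines: qqoy mvsj nhoeb toc jqu gxhv bao svwvw
Hunk 4: at line 1 remove [mvsj] add [nrp,skwet] -> 9 lines: qqoy nrp skwet nhoeb toc jqu gxhv bao svwvw
Hunk 5: at line 5 remove [gxhv] add [nlcwj,yydx] -> 10 lines: qqoy nrp skwet nhoeb toc jqu nlcwj yydx bao svwvw
Hunk 6: at line 2 remove [nhoeb,toc] add [clvj] -> 9 lines: qqoy nrp skwet clvj jqu nlcwj yydx bao svwvw
Hunk 7: at line 4 remove [jqu] add [luq,rub] -> 10 lines: qqoy nrp skwet clvj luq rub nlcwj yydx bao svwvw
Final line count: 10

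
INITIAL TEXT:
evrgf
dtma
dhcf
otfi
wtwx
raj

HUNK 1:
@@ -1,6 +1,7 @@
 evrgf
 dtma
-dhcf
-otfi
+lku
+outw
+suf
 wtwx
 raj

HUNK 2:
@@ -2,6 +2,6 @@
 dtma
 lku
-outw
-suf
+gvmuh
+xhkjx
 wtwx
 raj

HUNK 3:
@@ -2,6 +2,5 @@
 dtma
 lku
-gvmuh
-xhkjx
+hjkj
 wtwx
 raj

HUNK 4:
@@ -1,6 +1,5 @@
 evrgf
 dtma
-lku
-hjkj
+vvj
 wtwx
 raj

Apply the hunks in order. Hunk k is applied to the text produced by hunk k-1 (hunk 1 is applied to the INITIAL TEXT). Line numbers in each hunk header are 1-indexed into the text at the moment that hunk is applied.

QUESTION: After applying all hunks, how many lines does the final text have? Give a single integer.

Answer: 5

Derivation:
Hunk 1: at line 1 remove [dhcf,otfi] add [lku,outw,suf] -> 7 lines: evrgf dtma lku outw suf wtwx raj
Hunk 2: at line 2 remove [outw,suf] add [gvmuh,xhkjx] -> 7 lines: evrgf dtma lku gvmuh xhkjx wtwx raj
Hunk 3: at line 2 remove [gvmuh,xhkjx] add [hjkj] -> 6 lines: evrgf dtma lku hjkj wtwx raj
Hunk 4: at line 1 remove [lku,hjkj] add [vvj] -> 5 lines: evrgf dtma vvj wtwx raj
Final line count: 5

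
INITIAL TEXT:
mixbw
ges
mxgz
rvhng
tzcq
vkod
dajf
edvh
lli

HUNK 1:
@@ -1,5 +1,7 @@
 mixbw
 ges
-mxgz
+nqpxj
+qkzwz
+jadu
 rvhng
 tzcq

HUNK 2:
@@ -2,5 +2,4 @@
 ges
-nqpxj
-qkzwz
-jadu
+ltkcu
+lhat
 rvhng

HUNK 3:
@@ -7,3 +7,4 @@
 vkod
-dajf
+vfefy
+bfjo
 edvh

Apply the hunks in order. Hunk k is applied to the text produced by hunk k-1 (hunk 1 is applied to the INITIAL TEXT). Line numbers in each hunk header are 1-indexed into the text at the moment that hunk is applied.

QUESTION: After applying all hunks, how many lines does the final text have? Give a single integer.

Answer: 11

Derivation:
Hunk 1: at line 1 remove [mxgz] add [nqpxj,qkzwz,jadu] -> 11 lines: mixbw ges nqpxj qkzwz jadu rvhng tzcq vkod dajf edvh lli
Hunk 2: at line 2 remove [nqpxj,qkzwz,jadu] add [ltkcu,lhat] -> 10 lines: mixbw ges ltkcu lhat rvhng tzcq vkod dajf edvh lli
Hunk 3: at line 7 remove [dajf] add [vfefy,bfjo] -> 11 lines: mixbw ges ltkcu lhat rvhng tzcq vkod vfefy bfjo edvh lli
Final line count: 11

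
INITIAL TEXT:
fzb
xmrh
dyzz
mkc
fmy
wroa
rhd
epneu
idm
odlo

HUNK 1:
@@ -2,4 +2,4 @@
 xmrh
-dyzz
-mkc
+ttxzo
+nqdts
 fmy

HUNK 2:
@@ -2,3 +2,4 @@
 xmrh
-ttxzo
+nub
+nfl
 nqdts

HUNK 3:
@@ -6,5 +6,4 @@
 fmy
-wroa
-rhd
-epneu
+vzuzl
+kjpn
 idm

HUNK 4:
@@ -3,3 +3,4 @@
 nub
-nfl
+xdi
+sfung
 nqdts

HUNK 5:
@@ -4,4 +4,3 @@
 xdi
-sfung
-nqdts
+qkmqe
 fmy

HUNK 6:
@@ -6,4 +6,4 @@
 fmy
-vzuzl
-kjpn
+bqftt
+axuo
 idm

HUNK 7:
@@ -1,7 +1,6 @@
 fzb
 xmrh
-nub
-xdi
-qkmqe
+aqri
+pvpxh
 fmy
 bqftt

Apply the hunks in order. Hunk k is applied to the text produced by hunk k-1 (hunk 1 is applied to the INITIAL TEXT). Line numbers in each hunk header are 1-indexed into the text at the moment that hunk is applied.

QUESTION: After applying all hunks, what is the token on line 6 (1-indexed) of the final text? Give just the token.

Hunk 1: at line 2 remove [dyzz,mkc] add [ttxzo,nqdts] -> 10 lines: fzb xmrh ttxzo nqdts fmy wroa rhd epneu idm odlo
Hunk 2: at line 2 remove [ttxzo] add [nub,nfl] -> 11 lines: fzb xmrh nub nfl nqdts fmy wroa rhd epneu idm odlo
Hunk 3: at line 6 remove [wroa,rhd,epneu] add [vzuzl,kjpn] -> 10 lines: fzb xmrh nub nfl nqdts fmy vzuzl kjpn idm odlo
Hunk 4: at line 3 remove [nfl] add [xdi,sfung] -> 11 lines: fzb xmrh nub xdi sfung nqdts fmy vzuzl kjpn idm odlo
Hunk 5: at line 4 remove [sfung,nqdts] add [qkmqe] -> 10 lines: fzb xmrh nub xdi qkmqe fmy vzuzl kjpn idm odlo
Hunk 6: at line 6 remove [vzuzl,kjpn] add [bqftt,axuo] -> 10 lines: fzb xmrh nub xdi qkmqe fmy bqftt axuo idm odlo
Hunk 7: at line 1 remove [nub,xdi,qkmqe] add [aqri,pvpxh] -> 9 lines: fzb xmrh aqri pvpxh fmy bqftt axuo idm odlo
Final line 6: bqftt

Answer: bqftt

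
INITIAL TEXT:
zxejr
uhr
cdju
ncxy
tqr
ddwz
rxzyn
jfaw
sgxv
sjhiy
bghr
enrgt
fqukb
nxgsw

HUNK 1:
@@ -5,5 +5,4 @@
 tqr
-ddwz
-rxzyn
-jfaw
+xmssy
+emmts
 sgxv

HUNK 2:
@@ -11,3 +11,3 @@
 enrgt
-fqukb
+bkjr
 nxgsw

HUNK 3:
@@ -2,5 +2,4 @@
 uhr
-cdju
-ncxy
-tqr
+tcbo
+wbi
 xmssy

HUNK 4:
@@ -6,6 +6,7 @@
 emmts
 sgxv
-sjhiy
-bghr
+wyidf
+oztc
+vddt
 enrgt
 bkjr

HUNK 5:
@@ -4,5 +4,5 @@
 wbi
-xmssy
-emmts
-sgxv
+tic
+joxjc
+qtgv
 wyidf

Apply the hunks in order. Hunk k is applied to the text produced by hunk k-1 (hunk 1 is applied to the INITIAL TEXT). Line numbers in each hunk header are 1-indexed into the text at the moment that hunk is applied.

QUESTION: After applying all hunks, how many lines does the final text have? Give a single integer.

Answer: 13

Derivation:
Hunk 1: at line 5 remove [ddwz,rxzyn,jfaw] add [xmssy,emmts] -> 13 lines: zxejr uhr cdju ncxy tqr xmssy emmts sgxv sjhiy bghr enrgt fqukb nxgsw
Hunk 2: at line 11 remove [fqukb] add [bkjr] -> 13 lines: zxejr uhr cdju ncxy tqr xmssy emmts sgxv sjhiy bghr enrgt bkjr nxgsw
Hunk 3: at line 2 remove [cdju,ncxy,tqr] add [tcbo,wbi] -> 12 lines: zxejr uhr tcbo wbi xmssy emmts sgxv sjhiy bghr enrgt bkjr nxgsw
Hunk 4: at line 6 remove [sjhiy,bghr] add [wyidf,oztc,vddt] -> 13 lines: zxejr uhr tcbo wbi xmssy emmts sgxv wyidf oztc vddt enrgt bkjr nxgsw
Hunk 5: at line 4 remove [xmssy,emmts,sgxv] add [tic,joxjc,qtgv] -> 13 lines: zxejr uhr tcbo wbi tic joxjc qtgv wyidf oztc vddt enrgt bkjr nxgsw
Final line count: 13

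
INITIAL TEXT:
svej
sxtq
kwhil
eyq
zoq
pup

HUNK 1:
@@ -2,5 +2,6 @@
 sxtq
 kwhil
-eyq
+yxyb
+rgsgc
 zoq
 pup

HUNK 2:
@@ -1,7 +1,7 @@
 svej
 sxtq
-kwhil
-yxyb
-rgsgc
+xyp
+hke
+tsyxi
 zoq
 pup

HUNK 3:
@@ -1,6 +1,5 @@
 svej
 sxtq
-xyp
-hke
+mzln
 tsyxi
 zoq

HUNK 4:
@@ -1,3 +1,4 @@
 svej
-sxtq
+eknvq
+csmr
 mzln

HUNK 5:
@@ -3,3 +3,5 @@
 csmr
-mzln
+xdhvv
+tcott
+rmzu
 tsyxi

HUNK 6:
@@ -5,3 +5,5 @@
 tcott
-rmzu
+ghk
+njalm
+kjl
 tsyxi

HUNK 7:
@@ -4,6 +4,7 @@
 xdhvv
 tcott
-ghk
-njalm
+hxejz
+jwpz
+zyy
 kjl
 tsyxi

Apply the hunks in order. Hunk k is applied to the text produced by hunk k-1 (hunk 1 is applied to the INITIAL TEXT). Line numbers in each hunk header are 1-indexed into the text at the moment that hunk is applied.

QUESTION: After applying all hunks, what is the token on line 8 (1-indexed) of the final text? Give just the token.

Answer: zyy

Derivation:
Hunk 1: at line 2 remove [eyq] add [yxyb,rgsgc] -> 7 lines: svej sxtq kwhil yxyb rgsgc zoq pup
Hunk 2: at line 1 remove [kwhil,yxyb,rgsgc] add [xyp,hke,tsyxi] -> 7 lines: svej sxtq xyp hke tsyxi zoq pup
Hunk 3: at line 1 remove [xyp,hke] add [mzln] -> 6 lines: svej sxtq mzln tsyxi zoq pup
Hunk 4: at line 1 remove [sxtq] add [eknvq,csmr] -> 7 lines: svej eknvq csmr mzln tsyxi zoq pup
Hunk 5: at line 3 remove [mzln] add [xdhvv,tcott,rmzu] -> 9 lines: svej eknvq csmr xdhvv tcott rmzu tsyxi zoq pup
Hunk 6: at line 5 remove [rmzu] add [ghk,njalm,kjl] -> 11 lines: svej eknvq csmr xdhvv tcott ghk njalm kjl tsyxi zoq pup
Hunk 7: at line 4 remove [ghk,njalm] add [hxejz,jwpz,zyy] -> 12 lines: svej eknvq csmr xdhvv tcott hxejz jwpz zyy kjl tsyxi zoq pup
Final line 8: zyy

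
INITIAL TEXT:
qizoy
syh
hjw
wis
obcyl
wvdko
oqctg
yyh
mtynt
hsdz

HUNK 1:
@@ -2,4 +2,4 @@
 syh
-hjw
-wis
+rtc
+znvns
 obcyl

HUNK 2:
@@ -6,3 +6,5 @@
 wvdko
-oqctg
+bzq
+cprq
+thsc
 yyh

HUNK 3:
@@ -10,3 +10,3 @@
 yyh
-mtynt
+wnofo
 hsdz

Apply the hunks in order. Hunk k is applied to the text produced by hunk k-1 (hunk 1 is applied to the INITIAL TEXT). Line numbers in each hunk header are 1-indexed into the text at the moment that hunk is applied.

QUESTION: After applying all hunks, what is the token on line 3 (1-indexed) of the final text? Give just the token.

Answer: rtc

Derivation:
Hunk 1: at line 2 remove [hjw,wis] add [rtc,znvns] -> 10 lines: qizoy syh rtc znvns obcyl wvdko oqctg yyh mtynt hsdz
Hunk 2: at line 6 remove [oqctg] add [bzq,cprq,thsc] -> 12 lines: qizoy syh rtc znvns obcyl wvdko bzq cprq thsc yyh mtynt hsdz
Hunk 3: at line 10 remove [mtynt] add [wnofo] -> 12 lines: qizoy syh rtc znvns obcyl wvdko bzq cprq thsc yyh wnofo hsdz
Final line 3: rtc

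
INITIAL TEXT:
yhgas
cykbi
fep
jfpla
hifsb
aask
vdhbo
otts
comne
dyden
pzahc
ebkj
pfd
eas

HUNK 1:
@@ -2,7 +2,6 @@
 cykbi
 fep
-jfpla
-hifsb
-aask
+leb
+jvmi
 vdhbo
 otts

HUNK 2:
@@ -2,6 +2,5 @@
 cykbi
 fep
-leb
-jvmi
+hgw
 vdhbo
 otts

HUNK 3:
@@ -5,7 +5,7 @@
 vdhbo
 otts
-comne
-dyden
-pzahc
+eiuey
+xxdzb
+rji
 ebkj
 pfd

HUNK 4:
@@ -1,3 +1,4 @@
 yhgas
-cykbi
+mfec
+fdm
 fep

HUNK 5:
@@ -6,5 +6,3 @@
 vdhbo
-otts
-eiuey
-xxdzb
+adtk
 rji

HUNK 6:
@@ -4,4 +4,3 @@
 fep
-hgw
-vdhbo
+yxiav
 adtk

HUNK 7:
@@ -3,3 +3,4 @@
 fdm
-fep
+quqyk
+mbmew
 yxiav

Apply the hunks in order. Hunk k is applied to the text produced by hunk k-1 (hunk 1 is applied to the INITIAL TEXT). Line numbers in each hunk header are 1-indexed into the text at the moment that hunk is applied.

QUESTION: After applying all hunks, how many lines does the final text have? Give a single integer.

Hunk 1: at line 2 remove [jfpla,hifsb,aask] add [leb,jvmi] -> 13 lines: yhgas cykbi fep leb jvmi vdhbo otts comne dyden pzahc ebkj pfd eas
Hunk 2: at line 2 remove [leb,jvmi] add [hgw] -> 12 lines: yhgas cykbi fep hgw vdhbo otts comne dyden pzahc ebkj pfd eas
Hunk 3: at line 5 remove [comne,dyden,pzahc] add [eiuey,xxdzb,rji] -> 12 lines: yhgas cykbi fep hgw vdhbo otts eiuey xxdzb rji ebkj pfd eas
Hunk 4: at line 1 remove [cykbi] add [mfec,fdm] -> 13 lines: yhgas mfec fdm fep hgw vdhbo otts eiuey xxdzb rji ebkj pfd eas
Hunk 5: at line 6 remove [otts,eiuey,xxdzb] add [adtk] -> 11 lines: yhgas mfec fdm fep hgw vdhbo adtk rji ebkj pfd eas
Hunk 6: at line 4 remove [hgw,vdhbo] add [yxiav] -> 10 lines: yhgas mfec fdm fep yxiav adtk rji ebkj pfd eas
Hunk 7: at line 3 remove [fep] add [quqyk,mbmew] -> 11 lines: yhgas mfec fdm quqyk mbmew yxiav adtk rji ebkj pfd eas
Final line count: 11

Answer: 11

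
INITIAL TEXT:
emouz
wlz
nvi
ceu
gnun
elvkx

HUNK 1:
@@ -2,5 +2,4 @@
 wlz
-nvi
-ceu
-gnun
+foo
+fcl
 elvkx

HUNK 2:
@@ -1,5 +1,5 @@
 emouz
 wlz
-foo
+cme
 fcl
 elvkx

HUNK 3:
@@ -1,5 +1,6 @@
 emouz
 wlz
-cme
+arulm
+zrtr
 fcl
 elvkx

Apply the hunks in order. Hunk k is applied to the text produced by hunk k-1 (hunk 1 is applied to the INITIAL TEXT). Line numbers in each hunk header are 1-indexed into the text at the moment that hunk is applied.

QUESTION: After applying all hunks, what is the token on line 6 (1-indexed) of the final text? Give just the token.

Answer: elvkx

Derivation:
Hunk 1: at line 2 remove [nvi,ceu,gnun] add [foo,fcl] -> 5 lines: emouz wlz foo fcl elvkx
Hunk 2: at line 1 remove [foo] add [cme] -> 5 lines: emouz wlz cme fcl elvkx
Hunk 3: at line 1 remove [cme] add [arulm,zrtr] -> 6 lines: emouz wlz arulm zrtr fcl elvkx
Final line 6: elvkx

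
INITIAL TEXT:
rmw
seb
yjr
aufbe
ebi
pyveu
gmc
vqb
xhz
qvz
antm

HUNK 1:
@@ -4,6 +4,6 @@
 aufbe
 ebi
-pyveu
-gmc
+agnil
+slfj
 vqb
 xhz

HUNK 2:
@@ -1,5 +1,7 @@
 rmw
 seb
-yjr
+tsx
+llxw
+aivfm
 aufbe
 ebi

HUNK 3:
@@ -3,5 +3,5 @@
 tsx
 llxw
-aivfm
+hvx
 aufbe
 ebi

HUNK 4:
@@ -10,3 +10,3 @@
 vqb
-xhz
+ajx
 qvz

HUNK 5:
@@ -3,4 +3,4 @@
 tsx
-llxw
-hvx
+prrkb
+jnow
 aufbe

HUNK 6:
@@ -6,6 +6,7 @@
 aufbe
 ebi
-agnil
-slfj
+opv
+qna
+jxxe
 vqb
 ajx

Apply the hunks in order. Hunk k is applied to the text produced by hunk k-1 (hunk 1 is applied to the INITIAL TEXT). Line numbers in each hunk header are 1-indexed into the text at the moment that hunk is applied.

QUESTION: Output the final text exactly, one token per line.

Hunk 1: at line 4 remove [pyveu,gmc] add [agnil,slfj] -> 11 lines: rmw seb yjr aufbe ebi agnil slfj vqb xhz qvz antm
Hunk 2: at line 1 remove [yjr] add [tsx,llxw,aivfm] -> 13 lines: rmw seb tsx llxw aivfm aufbe ebi agnil slfj vqb xhz qvz antm
Hunk 3: at line 3 remove [aivfm] add [hvx] -> 13 lines: rmw seb tsx llxw hvx aufbe ebi agnil slfj vqb xhz qvz antm
Hunk 4: at line 10 remove [xhz] add [ajx] -> 13 lines: rmw seb tsx llxw hvx aufbe ebi agnil slfj vqb ajx qvz antm
Hunk 5: at line 3 remove [llxw,hvx] add [prrkb,jnow] -> 13 lines: rmw seb tsx prrkb jnow aufbe ebi agnil slfj vqb ajx qvz antm
Hunk 6: at line 6 remove [agnil,slfj] add [opv,qna,jxxe] -> 14 lines: rmw seb tsx prrkb jnow aufbe ebi opv qna jxxe vqb ajx qvz antm

Answer: rmw
seb
tsx
prrkb
jnow
aufbe
ebi
opv
qna
jxxe
vqb
ajx
qvz
antm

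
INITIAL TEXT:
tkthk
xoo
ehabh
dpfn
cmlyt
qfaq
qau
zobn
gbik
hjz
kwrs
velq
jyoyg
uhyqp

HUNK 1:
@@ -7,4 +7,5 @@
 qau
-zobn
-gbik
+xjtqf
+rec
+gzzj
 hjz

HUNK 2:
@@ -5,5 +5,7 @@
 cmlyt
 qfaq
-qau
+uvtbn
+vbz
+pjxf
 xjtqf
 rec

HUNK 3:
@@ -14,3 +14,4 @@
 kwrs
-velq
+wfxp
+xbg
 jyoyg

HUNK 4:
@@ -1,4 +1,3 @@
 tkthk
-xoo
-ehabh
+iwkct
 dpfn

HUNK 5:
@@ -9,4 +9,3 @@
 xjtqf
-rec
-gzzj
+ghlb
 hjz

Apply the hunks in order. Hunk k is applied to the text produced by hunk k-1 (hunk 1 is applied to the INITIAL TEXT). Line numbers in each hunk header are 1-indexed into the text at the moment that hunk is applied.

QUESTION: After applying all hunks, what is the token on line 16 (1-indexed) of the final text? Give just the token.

Answer: uhyqp

Derivation:
Hunk 1: at line 7 remove [zobn,gbik] add [xjtqf,rec,gzzj] -> 15 lines: tkthk xoo ehabh dpfn cmlyt qfaq qau xjtqf rec gzzj hjz kwrs velq jyoyg uhyqp
Hunk 2: at line 5 remove [qau] add [uvtbn,vbz,pjxf] -> 17 lines: tkthk xoo ehabh dpfn cmlyt qfaq uvtbn vbz pjxf xjtqf rec gzzj hjz kwrs velq jyoyg uhyqp
Hunk 3: at line 14 remove [velq] add [wfxp,xbg] -> 18 lines: tkthk xoo ehabh dpfn cmlyt qfaq uvtbn vbz pjxf xjtqf rec gzzj hjz kwrs wfxp xbg jyoyg uhyqp
Hunk 4: at line 1 remove [xoo,ehabh] add [iwkct] -> 17 lines: tkthk iwkct dpfn cmlyt qfaq uvtbn vbz pjxf xjtqf rec gzzj hjz kwrs wfxp xbg jyoyg uhyqp
Hunk 5: at line 9 remove [rec,gzzj] add [ghlb] -> 16 lines: tkthk iwkct dpfn cmlyt qfaq uvtbn vbz pjxf xjtqf ghlb hjz kwrs wfxp xbg jyoyg uhyqp
Final line 16: uhyqp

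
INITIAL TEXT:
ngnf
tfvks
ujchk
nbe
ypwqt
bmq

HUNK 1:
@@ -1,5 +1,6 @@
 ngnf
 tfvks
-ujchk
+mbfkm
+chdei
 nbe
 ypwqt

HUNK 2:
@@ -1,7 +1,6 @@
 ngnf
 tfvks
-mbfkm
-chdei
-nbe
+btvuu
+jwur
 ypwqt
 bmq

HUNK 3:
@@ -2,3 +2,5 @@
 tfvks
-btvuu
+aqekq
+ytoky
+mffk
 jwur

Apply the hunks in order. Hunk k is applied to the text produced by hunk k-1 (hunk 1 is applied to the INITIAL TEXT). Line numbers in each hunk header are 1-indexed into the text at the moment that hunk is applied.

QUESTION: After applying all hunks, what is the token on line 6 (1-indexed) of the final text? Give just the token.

Answer: jwur

Derivation:
Hunk 1: at line 1 remove [ujchk] add [mbfkm,chdei] -> 7 lines: ngnf tfvks mbfkm chdei nbe ypwqt bmq
Hunk 2: at line 1 remove [mbfkm,chdei,nbe] add [btvuu,jwur] -> 6 lines: ngnf tfvks btvuu jwur ypwqt bmq
Hunk 3: at line 2 remove [btvuu] add [aqekq,ytoky,mffk] -> 8 lines: ngnf tfvks aqekq ytoky mffk jwur ypwqt bmq
Final line 6: jwur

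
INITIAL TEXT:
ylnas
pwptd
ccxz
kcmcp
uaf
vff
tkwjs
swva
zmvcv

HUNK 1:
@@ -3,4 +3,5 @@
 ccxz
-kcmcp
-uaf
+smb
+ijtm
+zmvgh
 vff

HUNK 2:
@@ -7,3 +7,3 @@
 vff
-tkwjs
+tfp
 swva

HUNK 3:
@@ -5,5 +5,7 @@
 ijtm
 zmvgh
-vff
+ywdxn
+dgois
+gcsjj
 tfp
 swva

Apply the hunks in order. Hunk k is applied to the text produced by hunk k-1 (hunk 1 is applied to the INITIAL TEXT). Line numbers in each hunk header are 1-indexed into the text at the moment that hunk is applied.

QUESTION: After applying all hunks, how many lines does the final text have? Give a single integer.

Hunk 1: at line 3 remove [kcmcp,uaf] add [smb,ijtm,zmvgh] -> 10 lines: ylnas pwptd ccxz smb ijtm zmvgh vff tkwjs swva zmvcv
Hunk 2: at line 7 remove [tkwjs] add [tfp] -> 10 lines: ylnas pwptd ccxz smb ijtm zmvgh vff tfp swva zmvcv
Hunk 3: at line 5 remove [vff] add [ywdxn,dgois,gcsjj] -> 12 lines: ylnas pwptd ccxz smb ijtm zmvgh ywdxn dgois gcsjj tfp swva zmvcv
Final line count: 12

Answer: 12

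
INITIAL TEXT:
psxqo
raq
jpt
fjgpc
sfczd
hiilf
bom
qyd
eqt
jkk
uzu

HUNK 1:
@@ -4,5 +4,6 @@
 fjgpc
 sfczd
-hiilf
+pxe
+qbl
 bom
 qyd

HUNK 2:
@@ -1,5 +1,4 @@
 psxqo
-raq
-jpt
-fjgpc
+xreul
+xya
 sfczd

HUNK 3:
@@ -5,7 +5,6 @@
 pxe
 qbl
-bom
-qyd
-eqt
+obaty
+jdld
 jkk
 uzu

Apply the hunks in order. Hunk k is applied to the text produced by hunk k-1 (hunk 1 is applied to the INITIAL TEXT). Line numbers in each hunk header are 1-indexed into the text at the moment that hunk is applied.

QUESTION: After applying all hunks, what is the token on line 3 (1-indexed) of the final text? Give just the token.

Hunk 1: at line 4 remove [hiilf] add [pxe,qbl] -> 12 lines: psxqo raq jpt fjgpc sfczd pxe qbl bom qyd eqt jkk uzu
Hunk 2: at line 1 remove [raq,jpt,fjgpc] add [xreul,xya] -> 11 lines: psxqo xreul xya sfczd pxe qbl bom qyd eqt jkk uzu
Hunk 3: at line 5 remove [bom,qyd,eqt] add [obaty,jdld] -> 10 lines: psxqo xreul xya sfczd pxe qbl obaty jdld jkk uzu
Final line 3: xya

Answer: xya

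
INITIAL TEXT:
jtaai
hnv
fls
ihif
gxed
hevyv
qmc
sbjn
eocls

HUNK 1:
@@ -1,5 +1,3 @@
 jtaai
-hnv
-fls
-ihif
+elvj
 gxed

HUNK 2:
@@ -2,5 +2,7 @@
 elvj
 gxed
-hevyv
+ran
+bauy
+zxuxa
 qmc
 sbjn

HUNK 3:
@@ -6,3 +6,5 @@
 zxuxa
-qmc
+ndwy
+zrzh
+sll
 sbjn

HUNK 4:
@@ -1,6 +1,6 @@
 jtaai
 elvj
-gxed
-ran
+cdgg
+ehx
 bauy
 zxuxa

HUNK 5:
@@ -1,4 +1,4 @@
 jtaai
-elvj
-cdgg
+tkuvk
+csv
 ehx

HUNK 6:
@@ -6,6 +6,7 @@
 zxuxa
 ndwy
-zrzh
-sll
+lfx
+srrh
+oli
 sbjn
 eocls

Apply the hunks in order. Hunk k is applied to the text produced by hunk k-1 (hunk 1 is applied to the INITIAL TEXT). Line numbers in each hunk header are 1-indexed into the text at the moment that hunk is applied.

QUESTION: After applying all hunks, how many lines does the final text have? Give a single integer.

Answer: 12

Derivation:
Hunk 1: at line 1 remove [hnv,fls,ihif] add [elvj] -> 7 lines: jtaai elvj gxed hevyv qmc sbjn eocls
Hunk 2: at line 2 remove [hevyv] add [ran,bauy,zxuxa] -> 9 lines: jtaai elvj gxed ran bauy zxuxa qmc sbjn eocls
Hunk 3: at line 6 remove [qmc] add [ndwy,zrzh,sll] -> 11 lines: jtaai elvj gxed ran bauy zxuxa ndwy zrzh sll sbjn eocls
Hunk 4: at line 1 remove [gxed,ran] add [cdgg,ehx] -> 11 lines: jtaai elvj cdgg ehx bauy zxuxa ndwy zrzh sll sbjn eocls
Hunk 5: at line 1 remove [elvj,cdgg] add [tkuvk,csv] -> 11 lines: jtaai tkuvk csv ehx bauy zxuxa ndwy zrzh sll sbjn eocls
Hunk 6: at line 6 remove [zrzh,sll] add [lfx,srrh,oli] -> 12 lines: jtaai tkuvk csv ehx bauy zxuxa ndwy lfx srrh oli sbjn eocls
Final line count: 12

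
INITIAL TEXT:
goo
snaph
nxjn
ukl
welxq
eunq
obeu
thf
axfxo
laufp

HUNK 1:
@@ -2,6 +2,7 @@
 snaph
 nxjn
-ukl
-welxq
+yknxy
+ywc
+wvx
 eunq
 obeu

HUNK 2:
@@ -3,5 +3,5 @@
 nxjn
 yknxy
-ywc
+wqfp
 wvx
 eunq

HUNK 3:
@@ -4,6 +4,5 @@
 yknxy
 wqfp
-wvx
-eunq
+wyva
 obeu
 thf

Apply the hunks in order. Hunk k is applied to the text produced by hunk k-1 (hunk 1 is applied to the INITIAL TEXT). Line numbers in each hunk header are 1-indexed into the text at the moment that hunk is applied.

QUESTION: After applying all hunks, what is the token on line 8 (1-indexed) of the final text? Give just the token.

Hunk 1: at line 2 remove [ukl,welxq] add [yknxy,ywc,wvx] -> 11 lines: goo snaph nxjn yknxy ywc wvx eunq obeu thf axfxo laufp
Hunk 2: at line 3 remove [ywc] add [wqfp] -> 11 lines: goo snaph nxjn yknxy wqfp wvx eunq obeu thf axfxo laufp
Hunk 3: at line 4 remove [wvx,eunq] add [wyva] -> 10 lines: goo snaph nxjn yknxy wqfp wyva obeu thf axfxo laufp
Final line 8: thf

Answer: thf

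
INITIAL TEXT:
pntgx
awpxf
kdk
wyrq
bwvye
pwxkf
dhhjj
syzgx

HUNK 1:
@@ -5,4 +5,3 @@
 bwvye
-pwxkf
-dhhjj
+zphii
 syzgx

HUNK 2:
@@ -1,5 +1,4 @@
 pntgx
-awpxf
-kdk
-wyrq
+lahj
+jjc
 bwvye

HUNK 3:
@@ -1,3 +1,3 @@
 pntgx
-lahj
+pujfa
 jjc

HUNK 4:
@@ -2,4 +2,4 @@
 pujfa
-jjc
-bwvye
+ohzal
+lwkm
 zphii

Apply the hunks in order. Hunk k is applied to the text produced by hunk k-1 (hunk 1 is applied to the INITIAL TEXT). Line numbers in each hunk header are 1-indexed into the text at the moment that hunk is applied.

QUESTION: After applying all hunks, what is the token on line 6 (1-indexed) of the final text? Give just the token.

Answer: syzgx

Derivation:
Hunk 1: at line 5 remove [pwxkf,dhhjj] add [zphii] -> 7 lines: pntgx awpxf kdk wyrq bwvye zphii syzgx
Hunk 2: at line 1 remove [awpxf,kdk,wyrq] add [lahj,jjc] -> 6 lines: pntgx lahj jjc bwvye zphii syzgx
Hunk 3: at line 1 remove [lahj] add [pujfa] -> 6 lines: pntgx pujfa jjc bwvye zphii syzgx
Hunk 4: at line 2 remove [jjc,bwvye] add [ohzal,lwkm] -> 6 lines: pntgx pujfa ohzal lwkm zphii syzgx
Final line 6: syzgx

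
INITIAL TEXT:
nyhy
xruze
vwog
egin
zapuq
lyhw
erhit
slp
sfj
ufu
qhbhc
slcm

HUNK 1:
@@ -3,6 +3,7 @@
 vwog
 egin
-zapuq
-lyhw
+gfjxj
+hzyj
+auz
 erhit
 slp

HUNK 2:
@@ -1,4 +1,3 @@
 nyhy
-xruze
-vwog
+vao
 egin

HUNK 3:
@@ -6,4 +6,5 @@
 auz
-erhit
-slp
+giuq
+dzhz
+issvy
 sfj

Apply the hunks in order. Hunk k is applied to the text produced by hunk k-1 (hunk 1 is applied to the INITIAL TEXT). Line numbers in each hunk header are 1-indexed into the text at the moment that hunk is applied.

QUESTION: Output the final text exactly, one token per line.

Hunk 1: at line 3 remove [zapuq,lyhw] add [gfjxj,hzyj,auz] -> 13 lines: nyhy xruze vwog egin gfjxj hzyj auz erhit slp sfj ufu qhbhc slcm
Hunk 2: at line 1 remove [xruze,vwog] add [vao] -> 12 lines: nyhy vao egin gfjxj hzyj auz erhit slp sfj ufu qhbhc slcm
Hunk 3: at line 6 remove [erhit,slp] add [giuq,dzhz,issvy] -> 13 lines: nyhy vao egin gfjxj hzyj auz giuq dzhz issvy sfj ufu qhbhc slcm

Answer: nyhy
vao
egin
gfjxj
hzyj
auz
giuq
dzhz
issvy
sfj
ufu
qhbhc
slcm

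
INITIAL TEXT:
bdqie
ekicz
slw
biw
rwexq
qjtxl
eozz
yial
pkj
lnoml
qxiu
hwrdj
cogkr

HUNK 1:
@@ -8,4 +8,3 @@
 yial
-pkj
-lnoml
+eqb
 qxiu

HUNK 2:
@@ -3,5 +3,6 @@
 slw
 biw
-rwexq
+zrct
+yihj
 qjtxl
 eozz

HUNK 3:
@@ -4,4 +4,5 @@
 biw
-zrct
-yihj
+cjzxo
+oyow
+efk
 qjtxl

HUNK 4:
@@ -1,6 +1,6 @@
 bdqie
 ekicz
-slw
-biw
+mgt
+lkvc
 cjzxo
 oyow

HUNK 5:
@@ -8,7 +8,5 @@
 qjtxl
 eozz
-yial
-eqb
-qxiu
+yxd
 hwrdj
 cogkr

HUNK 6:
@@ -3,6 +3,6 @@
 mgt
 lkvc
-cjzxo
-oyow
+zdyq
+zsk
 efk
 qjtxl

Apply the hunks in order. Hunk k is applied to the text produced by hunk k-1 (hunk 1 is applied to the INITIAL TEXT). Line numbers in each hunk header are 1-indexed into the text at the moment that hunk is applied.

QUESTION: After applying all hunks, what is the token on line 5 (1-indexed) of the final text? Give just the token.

Hunk 1: at line 8 remove [pkj,lnoml] add [eqb] -> 12 lines: bdqie ekicz slw biw rwexq qjtxl eozz yial eqb qxiu hwrdj cogkr
Hunk 2: at line 3 remove [rwexq] add [zrct,yihj] -> 13 lines: bdqie ekicz slw biw zrct yihj qjtxl eozz yial eqb qxiu hwrdj cogkr
Hunk 3: at line 4 remove [zrct,yihj] add [cjzxo,oyow,efk] -> 14 lines: bdqie ekicz slw biw cjzxo oyow efk qjtxl eozz yial eqb qxiu hwrdj cogkr
Hunk 4: at line 1 remove [slw,biw] add [mgt,lkvc] -> 14 lines: bdqie ekicz mgt lkvc cjzxo oyow efk qjtxl eozz yial eqb qxiu hwrdj cogkr
Hunk 5: at line 8 remove [yial,eqb,qxiu] add [yxd] -> 12 lines: bdqie ekicz mgt lkvc cjzxo oyow efk qjtxl eozz yxd hwrdj cogkr
Hunk 6: at line 3 remove [cjzxo,oyow] add [zdyq,zsk] -> 12 lines: bdqie ekicz mgt lkvc zdyq zsk efk qjtxl eozz yxd hwrdj cogkr
Final line 5: zdyq

Answer: zdyq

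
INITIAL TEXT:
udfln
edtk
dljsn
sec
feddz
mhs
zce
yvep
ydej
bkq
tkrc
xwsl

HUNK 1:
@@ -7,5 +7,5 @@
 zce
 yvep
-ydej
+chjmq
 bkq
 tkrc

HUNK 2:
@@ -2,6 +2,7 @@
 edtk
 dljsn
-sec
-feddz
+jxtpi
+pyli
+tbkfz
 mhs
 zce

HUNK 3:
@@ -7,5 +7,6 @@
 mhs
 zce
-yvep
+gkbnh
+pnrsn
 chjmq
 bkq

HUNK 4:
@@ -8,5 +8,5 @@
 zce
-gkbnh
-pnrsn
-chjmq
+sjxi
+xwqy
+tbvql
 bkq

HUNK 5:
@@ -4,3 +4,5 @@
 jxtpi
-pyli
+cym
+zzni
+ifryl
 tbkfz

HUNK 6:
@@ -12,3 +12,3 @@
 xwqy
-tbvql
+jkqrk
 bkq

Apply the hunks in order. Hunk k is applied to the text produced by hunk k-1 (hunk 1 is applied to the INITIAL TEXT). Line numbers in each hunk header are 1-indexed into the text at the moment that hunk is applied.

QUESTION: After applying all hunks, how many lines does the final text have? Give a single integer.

Hunk 1: at line 7 remove [ydej] add [chjmq] -> 12 lines: udfln edtk dljsn sec feddz mhs zce yvep chjmq bkq tkrc xwsl
Hunk 2: at line 2 remove [sec,feddz] add [jxtpi,pyli,tbkfz] -> 13 lines: udfln edtk dljsn jxtpi pyli tbkfz mhs zce yvep chjmq bkq tkrc xwsl
Hunk 3: at line 7 remove [yvep] add [gkbnh,pnrsn] -> 14 lines: udfln edtk dljsn jxtpi pyli tbkfz mhs zce gkbnh pnrsn chjmq bkq tkrc xwsl
Hunk 4: at line 8 remove [gkbnh,pnrsn,chjmq] add [sjxi,xwqy,tbvql] -> 14 lines: udfln edtk dljsn jxtpi pyli tbkfz mhs zce sjxi xwqy tbvql bkq tkrc xwsl
Hunk 5: at line 4 remove [pyli] add [cym,zzni,ifryl] -> 16 lines: udfln edtk dljsn jxtpi cym zzni ifryl tbkfz mhs zce sjxi xwqy tbvql bkq tkrc xwsl
Hunk 6: at line 12 remove [tbvql] add [jkqrk] -> 16 lines: udfln edtk dljsn jxtpi cym zzni ifryl tbkfz mhs zce sjxi xwqy jkqrk bkq tkrc xwsl
Final line count: 16

Answer: 16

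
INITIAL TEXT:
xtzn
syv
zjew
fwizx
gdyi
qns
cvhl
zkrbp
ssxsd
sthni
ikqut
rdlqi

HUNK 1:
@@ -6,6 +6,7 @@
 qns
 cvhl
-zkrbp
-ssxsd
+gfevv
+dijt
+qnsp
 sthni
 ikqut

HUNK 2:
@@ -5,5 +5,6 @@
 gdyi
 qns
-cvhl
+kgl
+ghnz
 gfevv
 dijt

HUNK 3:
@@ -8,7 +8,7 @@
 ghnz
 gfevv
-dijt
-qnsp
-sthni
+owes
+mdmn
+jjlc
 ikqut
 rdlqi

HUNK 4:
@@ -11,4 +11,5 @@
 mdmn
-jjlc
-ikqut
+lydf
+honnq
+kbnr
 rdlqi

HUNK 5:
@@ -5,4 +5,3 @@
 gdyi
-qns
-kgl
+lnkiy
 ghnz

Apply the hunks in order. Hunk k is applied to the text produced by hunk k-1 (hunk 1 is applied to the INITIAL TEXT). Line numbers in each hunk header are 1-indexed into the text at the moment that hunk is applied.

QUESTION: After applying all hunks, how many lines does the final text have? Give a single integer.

Answer: 14

Derivation:
Hunk 1: at line 6 remove [zkrbp,ssxsd] add [gfevv,dijt,qnsp] -> 13 lines: xtzn syv zjew fwizx gdyi qns cvhl gfevv dijt qnsp sthni ikqut rdlqi
Hunk 2: at line 5 remove [cvhl] add [kgl,ghnz] -> 14 lines: xtzn syv zjew fwizx gdyi qns kgl ghnz gfevv dijt qnsp sthni ikqut rdlqi
Hunk 3: at line 8 remove [dijt,qnsp,sthni] add [owes,mdmn,jjlc] -> 14 lines: xtzn syv zjew fwizx gdyi qns kgl ghnz gfevv owes mdmn jjlc ikqut rdlqi
Hunk 4: at line 11 remove [jjlc,ikqut] add [lydf,honnq,kbnr] -> 15 lines: xtzn syv zjew fwizx gdyi qns kgl ghnz gfevv owes mdmn lydf honnq kbnr rdlqi
Hunk 5: at line 5 remove [qns,kgl] add [lnkiy] -> 14 lines: xtzn syv zjew fwizx gdyi lnkiy ghnz gfevv owes mdmn lydf honnq kbnr rdlqi
Final line count: 14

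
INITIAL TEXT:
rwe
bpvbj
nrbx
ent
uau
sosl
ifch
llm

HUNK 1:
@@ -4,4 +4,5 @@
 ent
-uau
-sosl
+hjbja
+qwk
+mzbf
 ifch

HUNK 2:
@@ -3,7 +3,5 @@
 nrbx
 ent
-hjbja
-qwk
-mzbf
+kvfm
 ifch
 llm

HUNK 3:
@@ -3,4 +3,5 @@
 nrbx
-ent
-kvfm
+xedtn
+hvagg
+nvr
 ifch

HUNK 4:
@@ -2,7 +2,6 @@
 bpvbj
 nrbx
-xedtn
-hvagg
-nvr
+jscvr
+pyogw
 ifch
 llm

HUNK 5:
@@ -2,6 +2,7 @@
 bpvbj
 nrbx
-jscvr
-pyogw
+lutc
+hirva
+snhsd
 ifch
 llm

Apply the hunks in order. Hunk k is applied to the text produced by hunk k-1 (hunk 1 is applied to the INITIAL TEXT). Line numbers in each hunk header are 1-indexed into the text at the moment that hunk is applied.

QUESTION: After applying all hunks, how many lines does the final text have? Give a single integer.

Answer: 8

Derivation:
Hunk 1: at line 4 remove [uau,sosl] add [hjbja,qwk,mzbf] -> 9 lines: rwe bpvbj nrbx ent hjbja qwk mzbf ifch llm
Hunk 2: at line 3 remove [hjbja,qwk,mzbf] add [kvfm] -> 7 lines: rwe bpvbj nrbx ent kvfm ifch llm
Hunk 3: at line 3 remove [ent,kvfm] add [xedtn,hvagg,nvr] -> 8 lines: rwe bpvbj nrbx xedtn hvagg nvr ifch llm
Hunk 4: at line 2 remove [xedtn,hvagg,nvr] add [jscvr,pyogw] -> 7 lines: rwe bpvbj nrbx jscvr pyogw ifch llm
Hunk 5: at line 2 remove [jscvr,pyogw] add [lutc,hirva,snhsd] -> 8 lines: rwe bpvbj nrbx lutc hirva snhsd ifch llm
Final line count: 8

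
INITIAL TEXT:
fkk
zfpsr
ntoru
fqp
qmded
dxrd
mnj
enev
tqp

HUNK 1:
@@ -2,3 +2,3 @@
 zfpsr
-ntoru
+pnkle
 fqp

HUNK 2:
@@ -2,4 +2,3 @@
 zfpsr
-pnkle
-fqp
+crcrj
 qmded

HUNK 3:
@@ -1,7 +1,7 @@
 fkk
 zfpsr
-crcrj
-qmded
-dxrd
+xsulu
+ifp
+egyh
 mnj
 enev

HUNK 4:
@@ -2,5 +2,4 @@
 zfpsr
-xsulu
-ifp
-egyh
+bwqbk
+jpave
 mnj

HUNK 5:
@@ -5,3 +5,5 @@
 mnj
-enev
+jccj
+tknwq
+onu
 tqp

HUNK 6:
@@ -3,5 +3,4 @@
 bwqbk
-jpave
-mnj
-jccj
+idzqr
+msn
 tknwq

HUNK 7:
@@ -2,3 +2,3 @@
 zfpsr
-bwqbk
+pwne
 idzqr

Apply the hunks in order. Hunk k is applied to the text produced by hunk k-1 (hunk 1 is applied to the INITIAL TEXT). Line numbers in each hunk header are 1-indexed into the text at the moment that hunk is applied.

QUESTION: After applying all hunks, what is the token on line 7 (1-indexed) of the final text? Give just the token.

Hunk 1: at line 2 remove [ntoru] add [pnkle] -> 9 lines: fkk zfpsr pnkle fqp qmded dxrd mnj enev tqp
Hunk 2: at line 2 remove [pnkle,fqp] add [crcrj] -> 8 lines: fkk zfpsr crcrj qmded dxrd mnj enev tqp
Hunk 3: at line 1 remove [crcrj,qmded,dxrd] add [xsulu,ifp,egyh] -> 8 lines: fkk zfpsr xsulu ifp egyh mnj enev tqp
Hunk 4: at line 2 remove [xsulu,ifp,egyh] add [bwqbk,jpave] -> 7 lines: fkk zfpsr bwqbk jpave mnj enev tqp
Hunk 5: at line 5 remove [enev] add [jccj,tknwq,onu] -> 9 lines: fkk zfpsr bwqbk jpave mnj jccj tknwq onu tqp
Hunk 6: at line 3 remove [jpave,mnj,jccj] add [idzqr,msn] -> 8 lines: fkk zfpsr bwqbk idzqr msn tknwq onu tqp
Hunk 7: at line 2 remove [bwqbk] add [pwne] -> 8 lines: fkk zfpsr pwne idzqr msn tknwq onu tqp
Final line 7: onu

Answer: onu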